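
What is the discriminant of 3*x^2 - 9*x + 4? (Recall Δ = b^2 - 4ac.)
Δ = 33

For a quadratic a x^2 + b x + c the discriminant is Δ = b^2 - 4ac = (-9)^2 - 4*(3)*(4) = 81 - (48) = 33.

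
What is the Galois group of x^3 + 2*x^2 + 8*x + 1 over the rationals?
Gal(K/Q) = S_3 (symmetric group of order 6)

Compute the discriminant of x^3 + (2)*x^2 + (8)*x + (1): Δ = -1563. Since Δ is not a rational square, the Galois group is not contained in A_3; it must be the full S_3 (irreducibility of the cubic rules out anything smaller).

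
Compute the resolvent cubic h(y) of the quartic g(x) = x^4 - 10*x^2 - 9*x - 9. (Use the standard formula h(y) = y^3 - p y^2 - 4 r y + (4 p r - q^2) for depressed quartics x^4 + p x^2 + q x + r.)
h(y) = y^3 + 10*y^2 + 36*y + 279

Identify coefficients: p = -10, q = -9, r = -9.
Plug into h(y) = y^3 - p y^2 - 4 r y + (4 p r - q^2):
  h(y) = y^3 - (-10) y^2 - 4*(-9) y + (4*(-10)*(-9) - (-9)^2)
       = y^3 + (10) y^2 + (36) y + (279).
Simplifying: h(y) = y^3 + 10*y^2 + 36*y + 279.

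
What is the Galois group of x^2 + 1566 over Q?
Gal(K/Q) = Z/2Z (cyclic of order 2)

x^2 + 1566 is irreducible over Q since -1566 is not a rational square. The splitting field Q(sqrt(-1566)) has degree 2 over Q, and its unique nontrivial automorphism is sqrt(-1566) ↦ -sqrt(-1566). Hence Gal(Q(sqrt(-1566))/Q) = Z/2Z.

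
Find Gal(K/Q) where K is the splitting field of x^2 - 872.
Gal(K/Q) = Z/2Z (cyclic of order 2)

x^2 - 872 is irreducible over Q since 872 is not a rational square. The splitting field Q(sqrt(872)) has degree 2 over Q, and its unique nontrivial automorphism is sqrt(872) ↦ -sqrt(872). Hence Gal(Q(sqrt(872))/Q) = Z/2Z.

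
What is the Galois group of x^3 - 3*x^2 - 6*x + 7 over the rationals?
Gal(K/Q) = S_3 (symmetric group of order 6)

Compute the discriminant of x^3 + (-3)*x^2 + (-6)*x + (7): Δ = 2889. Since Δ is not a rational square, the Galois group is not contained in A_3; it must be the full S_3 (irreducibility of the cubic rules out anything smaller).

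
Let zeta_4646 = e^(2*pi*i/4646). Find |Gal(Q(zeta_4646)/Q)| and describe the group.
|Gal(Q(zeta_4646)/Q)| = phi(4646) = 2200; group ≅ (Z/4646Z)^* ≅ Z/22Z × Z/100Z

The n-th cyclotomic polynomial Φ_4646(x) is the minimal polynomial of zeta_4646 over Q and has degree phi(4646) = 2200. So Q(zeta_4646) is a degree-2200 Galois extension with Galois group (Z/4646Z)^*. By CRT, (Z/4646Z)^* ≅ (Z/2Z)^* × (Z/23Z)^* × (Z/101Z)^*. Each prime-power unit group is (Z/2Z)^* ≅ trivial group (order 1); (Z/23Z)^* ≅ Z/22Z; (Z/101Z)^* ≅ Z/100Z. Hence Gal(Q(zeta_4646)/Q) ≅ Z/22Z × Z/100Z.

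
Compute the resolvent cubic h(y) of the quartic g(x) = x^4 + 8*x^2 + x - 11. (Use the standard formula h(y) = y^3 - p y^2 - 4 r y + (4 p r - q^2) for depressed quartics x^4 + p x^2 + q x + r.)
h(y) = y^3 - 8*y^2 + 44*y - 353

Identify coefficients: p = 8, q = 1, r = -11.
Plug into h(y) = y^3 - p y^2 - 4 r y + (4 p r - q^2):
  h(y) = y^3 - (8) y^2 - 4*(-11) y + (4*(8)*(-11) - (1)^2)
       = y^3 + (-8) y^2 + (44) y + (-353).
Simplifying: h(y) = y^3 - 8*y^2 + 44*y - 353.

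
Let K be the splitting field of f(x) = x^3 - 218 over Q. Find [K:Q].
[K:Q] = 6

x^3 - 218 has one real root r = 218^(1/3) and two complex roots r*zeta_3, r*zeta_3^2 where zeta_3 = e^(2*pi*i/3). The splitting field is Q(r, zeta_3). [Q(r):Q] = 3 and [Q(zeta_3):Q] = 2 with gcd = 1, so [Q(r, zeta_3):Q] = 3 * 2 = 6.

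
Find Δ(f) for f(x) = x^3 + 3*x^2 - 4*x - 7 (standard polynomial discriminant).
Δ = 1345

For x^3 + a x^2 + b x + c the discriminant is Δ = 18 a b c - 4 a^3 c + a^2 b^2 - 4 b^3 - 27 c^2.
Plug a = 3, b = -4, c = -7:
  18*(3)*(-4)*(-7) - 4*(3)^3*(-7) + (3)^2*(-4)^2 - 4*(-4)^3 - 27*(-7)^2
  = 1512 + (756) + 144 + (256) + (-1323)
  = 1345.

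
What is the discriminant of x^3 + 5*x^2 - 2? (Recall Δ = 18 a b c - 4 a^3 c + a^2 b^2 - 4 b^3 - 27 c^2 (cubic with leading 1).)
Δ = 892

For x^3 + a x^2 + b x + c the discriminant is Δ = 18 a b c - 4 a^3 c + a^2 b^2 - 4 b^3 - 27 c^2.
Plug a = 5, b = 0, c = -2:
  18*(5)*(0)*(-2) - 4*(5)^3*(-2) + (5)^2*(0)^2 - 4*(0)^3 - 27*(-2)^2
  = 0 + (1000) + 0 + (0) + (-108)
  = 892.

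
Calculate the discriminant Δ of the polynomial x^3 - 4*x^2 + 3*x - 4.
Δ = -556

For x^3 + a x^2 + b x + c the discriminant is Δ = 18 a b c - 4 a^3 c + a^2 b^2 - 4 b^3 - 27 c^2.
Plug a = -4, b = 3, c = -4:
  18*(-4)*(3)*(-4) - 4*(-4)^3*(-4) + (-4)^2*(3)^2 - 4*(3)^3 - 27*(-4)^2
  = 864 + (-1024) + 144 + (-108) + (-432)
  = -556.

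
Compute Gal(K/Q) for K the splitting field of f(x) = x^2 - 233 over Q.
Gal(K/Q) = Z/2Z (cyclic of order 2)

x^2 - 233 is irreducible over Q since 233 is not a rational square. The splitting field Q(sqrt(233)) has degree 2 over Q, and its unique nontrivial automorphism is sqrt(233) ↦ -sqrt(233). Hence Gal(Q(sqrt(233))/Q) = Z/2Z.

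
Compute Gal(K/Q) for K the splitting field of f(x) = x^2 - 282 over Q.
Gal(K/Q) = Z/2Z (cyclic of order 2)

x^2 - 282 is irreducible over Q since 282 is not a rational square. The splitting field Q(sqrt(282)) has degree 2 over Q, and its unique nontrivial automorphism is sqrt(282) ↦ -sqrt(282). Hence Gal(Q(sqrt(282))/Q) = Z/2Z.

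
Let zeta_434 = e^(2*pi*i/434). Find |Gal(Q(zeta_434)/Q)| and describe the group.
|Gal(Q(zeta_434)/Q)| = phi(434) = 180; group ≅ (Z/434Z)^* ≅ Z/6Z × Z/30Z

The n-th cyclotomic polynomial Φ_434(x) is the minimal polynomial of zeta_434 over Q and has degree phi(434) = 180. So Q(zeta_434) is a degree-180 Galois extension with Galois group (Z/434Z)^*. By CRT, (Z/434Z)^* ≅ (Z/2Z)^* × (Z/7Z)^* × (Z/31Z)^*. Each prime-power unit group is (Z/2Z)^* ≅ trivial group (order 1); (Z/7Z)^* ≅ Z/6Z; (Z/31Z)^* ≅ Z/30Z. Hence Gal(Q(zeta_434)/Q) ≅ Z/6Z × Z/30Z.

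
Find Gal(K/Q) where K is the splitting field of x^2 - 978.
Gal(K/Q) = Z/2Z (cyclic of order 2)

x^2 - 978 is irreducible over Q since 978 is not a rational square. The splitting field Q(sqrt(978)) has degree 2 over Q, and its unique nontrivial automorphism is sqrt(978) ↦ -sqrt(978). Hence Gal(Q(sqrt(978))/Q) = Z/2Z.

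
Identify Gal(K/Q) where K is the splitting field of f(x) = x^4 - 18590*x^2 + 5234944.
Gal(K/Q) = Z/2Z (cyclic of order 2)

f factors as (x^2 - 286)(x^2 - 18304), so the splitting field is K = Q(sqrt(286), sqrt(18304)). The squarefree part of 286 is 286 and the squarefree part of 18304 is also 286, so sqrt(286) and sqrt(18304) are both rational multiples of sqrt(286). Hence Q(sqrt(286)) = Q(sqrt(18304)) = Q(sqrt(286)), and the splitting field collapses to a single degree-2 extension with Galois group Z/2Z.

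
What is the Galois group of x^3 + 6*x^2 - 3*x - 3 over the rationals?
Gal(K/Q) = S_3 (symmetric group of order 6)

Compute the discriminant of x^3 + (6)*x^2 + (-3)*x + (-3): Δ = 3753. Since Δ is not a rational square, the Galois group is not contained in A_3; it must be the full S_3 (irreducibility of the cubic rules out anything smaller).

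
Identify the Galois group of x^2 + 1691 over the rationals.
Gal(K/Q) = Z/2Z (cyclic of order 2)

x^2 + 1691 is irreducible over Q since -1691 is not a rational square. The splitting field Q(sqrt(-1691)) has degree 2 over Q, and its unique nontrivial automorphism is sqrt(-1691) ↦ -sqrt(-1691). Hence Gal(Q(sqrt(-1691))/Q) = Z/2Z.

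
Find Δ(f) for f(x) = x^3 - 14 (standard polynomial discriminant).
Δ = -5292

For a depressed cubic x^3 + p x + q the discriminant is Δ = -4 p^3 - 27 q^2 = -4*(0)^3 - 27*(-14)^2 = 0 - 5292 = -5292.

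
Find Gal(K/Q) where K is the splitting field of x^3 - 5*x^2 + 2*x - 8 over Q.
Gal(K/Q) = S_3 (symmetric group of order 6)

Compute the discriminant of x^3 + (-5)*x^2 + (2)*x + (-8): Δ = -4220. Since Δ is not a rational square, the Galois group is not contained in A_3; it must be the full S_3 (irreducibility of the cubic rules out anything smaller).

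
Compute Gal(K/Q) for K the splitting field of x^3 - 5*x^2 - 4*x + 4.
Gal(K/Q) = S_3 (symmetric group of order 6)

Compute the discriminant of x^3 + (-5)*x^2 + (-4)*x + (4): Δ = 3664. Since Δ is not a rational square, the Galois group is not contained in A_3; it must be the full S_3 (irreducibility of the cubic rules out anything smaller).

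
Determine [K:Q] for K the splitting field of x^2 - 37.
[K:Q] = 2

The polynomial x^2 - 37 is irreducible over Q since 37 is not a perfect square. Its splitting field is Q(sqrt(37)), which has degree 2 over Q.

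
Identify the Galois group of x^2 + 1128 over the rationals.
Gal(K/Q) = Z/2Z (cyclic of order 2)

x^2 + 1128 is irreducible over Q since -1128 is not a rational square. The splitting field Q(sqrt(-1128)) has degree 2 over Q, and its unique nontrivial automorphism is sqrt(-1128) ↦ -sqrt(-1128). Hence Gal(Q(sqrt(-1128))/Q) = Z/2Z.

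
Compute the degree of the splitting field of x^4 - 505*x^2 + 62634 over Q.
[K:Q] = 4

f factors as (x^2 - 219)(x^2 - 286); the splitting field is K = Q(sqrt(219), sqrt(286)). Since 219, 286, and 62634 are all non-squares in Q, the three subfields Q(sqrt(219)), Q(sqrt(286)), Q(sqrt(62634)) are distinct degree-2 extensions, so [K:Q] = 4 (Klein four Galois group).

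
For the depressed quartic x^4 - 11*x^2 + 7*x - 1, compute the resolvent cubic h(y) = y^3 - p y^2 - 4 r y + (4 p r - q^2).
h(y) = y^3 + 11*y^2 + 4*y - 5

Identify coefficients: p = -11, q = 7, r = -1.
Plug into h(y) = y^3 - p y^2 - 4 r y + (4 p r - q^2):
  h(y) = y^3 - (-11) y^2 - 4*(-1) y + (4*(-11)*(-1) - (7)^2)
       = y^3 + (11) y^2 + (4) y + (-5).
Simplifying: h(y) = y^3 + 11*y^2 + 4*y - 5.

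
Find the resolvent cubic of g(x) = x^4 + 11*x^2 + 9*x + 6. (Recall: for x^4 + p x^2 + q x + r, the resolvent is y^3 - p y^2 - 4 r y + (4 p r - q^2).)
h(y) = y^3 - 11*y^2 - 24*y + 183

Identify coefficients: p = 11, q = 9, r = 6.
Plug into h(y) = y^3 - p y^2 - 4 r y + (4 p r - q^2):
  h(y) = y^3 - (11) y^2 - 4*(6) y + (4*(11)*(6) - (9)^2)
       = y^3 + (-11) y^2 + (-24) y + (183).
Simplifying: h(y) = y^3 - 11*y^2 - 24*y + 183.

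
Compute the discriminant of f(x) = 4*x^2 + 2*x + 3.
Δ = -44

For a quadratic a x^2 + b x + c the discriminant is Δ = b^2 - 4ac = (2)^2 - 4*(4)*(3) = 4 - (48) = -44.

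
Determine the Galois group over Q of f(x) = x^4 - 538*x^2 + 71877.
Gal(K/Q) = V_4 (Klein four-group, Z/2Z × Z/2Z)

f factors as (x^2 - 291)(x^2 - 247), so the splitting field is K = Q(sqrt(291), sqrt(247)). The elements 291, 247, 71877 are all non-squares in Q, so sqrt(291) and sqrt(247) generate independent quadratic extensions. Thus [K:Q] = 4 and Gal(K/Q) is generated by the two order-2 automorphisms sqrt(291) ↦ -sqrt(291) and sqrt(247) ↦ -sqrt(247), giving V_4.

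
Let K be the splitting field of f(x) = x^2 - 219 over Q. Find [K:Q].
[K:Q] = 2

The polynomial x^2 - 219 is irreducible over Q since 219 is not a perfect square. Its splitting field is Q(sqrt(219)), which has degree 2 over Q.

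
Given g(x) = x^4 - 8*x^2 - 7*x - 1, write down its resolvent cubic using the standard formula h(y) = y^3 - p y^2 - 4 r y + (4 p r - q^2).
h(y) = y^3 + 8*y^2 + 4*y - 17

Identify coefficients: p = -8, q = -7, r = -1.
Plug into h(y) = y^3 - p y^2 - 4 r y + (4 p r - q^2):
  h(y) = y^3 - (-8) y^2 - 4*(-1) y + (4*(-8)*(-1) - (-7)^2)
       = y^3 + (8) y^2 + (4) y + (-17).
Simplifying: h(y) = y^3 + 8*y^2 + 4*y - 17.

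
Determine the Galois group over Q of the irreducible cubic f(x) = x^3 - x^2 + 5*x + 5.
Gal(K/Q) = S_3 (symmetric group of order 6)

Compute the discriminant of x^3 + (-1)*x^2 + (5)*x + (5): Δ = -1580. Since Δ is not a rational square, the Galois group is not contained in A_3; it must be the full S_3 (irreducibility of the cubic rules out anything smaller).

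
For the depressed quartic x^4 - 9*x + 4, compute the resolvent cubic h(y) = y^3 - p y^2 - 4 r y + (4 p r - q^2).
h(y) = y^3 - 16*y - 81

Identify coefficients: p = 0, q = -9, r = 4.
Plug into h(y) = y^3 - p y^2 - 4 r y + (4 p r - q^2):
  h(y) = y^3 - (0) y^2 - 4*(4) y + (4*(0)*(4) - (-9)^2)
       = y^3 + (0) y^2 + (-16) y + (-81).
Simplifying: h(y) = y^3 - 16*y - 81.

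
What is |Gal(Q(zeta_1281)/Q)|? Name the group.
|Gal(Q(zeta_1281)/Q)| = phi(1281) = 720; group ≅ (Z/1281Z)^* ≅ Z/2Z × Z/6Z × Z/60Z

The n-th cyclotomic polynomial Φ_1281(x) is the minimal polynomial of zeta_1281 over Q and has degree phi(1281) = 720. So Q(zeta_1281) is a degree-720 Galois extension with Galois group (Z/1281Z)^*. By CRT, (Z/1281Z)^* ≅ (Z/3Z)^* × (Z/7Z)^* × (Z/61Z)^*. Each prime-power unit group is (Z/3Z)^* ≅ Z/2Z; (Z/7Z)^* ≅ Z/6Z; (Z/61Z)^* ≅ Z/60Z. Hence Gal(Q(zeta_1281)/Q) ≅ Z/2Z × Z/6Z × Z/60Z.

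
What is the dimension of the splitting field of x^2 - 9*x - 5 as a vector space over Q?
[K:Q] = 2

The discriminant of x^2 + (-9)*x + (-5) is b^2 - 4c = 81 - (-20) = 101. Since 101 is not a perfect square in Q, the polynomial is irreducible over Q. Its two roots generate a degree-2 extension, so [K:Q] = 2.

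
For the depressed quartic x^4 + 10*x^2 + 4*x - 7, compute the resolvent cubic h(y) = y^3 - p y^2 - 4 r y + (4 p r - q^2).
h(y) = y^3 - 10*y^2 + 28*y - 296

Identify coefficients: p = 10, q = 4, r = -7.
Plug into h(y) = y^3 - p y^2 - 4 r y + (4 p r - q^2):
  h(y) = y^3 - (10) y^2 - 4*(-7) y + (4*(10)*(-7) - (4)^2)
       = y^3 + (-10) y^2 + (28) y + (-296).
Simplifying: h(y) = y^3 - 10*y^2 + 28*y - 296.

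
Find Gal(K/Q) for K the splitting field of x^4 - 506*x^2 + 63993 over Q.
Gal(K/Q) = V_4 (Klein four-group, Z/2Z × Z/2Z)

f factors as (x^2 - 257)(x^2 - 249), so the splitting field is K = Q(sqrt(257), sqrt(249)). The elements 257, 249, 63993 are all non-squares in Q, so sqrt(257) and sqrt(249) generate independent quadratic extensions. Thus [K:Q] = 4 and Gal(K/Q) is generated by the two order-2 automorphisms sqrt(257) ↦ -sqrt(257) and sqrt(249) ↦ -sqrt(249), giving V_4.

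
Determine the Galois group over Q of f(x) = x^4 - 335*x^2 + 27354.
Gal(K/Q) = V_4 (Klein four-group, Z/2Z × Z/2Z)

f factors as (x^2 - 141)(x^2 - 194), so the splitting field is K = Q(sqrt(141), sqrt(194)). The elements 141, 194, 27354 are all non-squares in Q, so sqrt(141) and sqrt(194) generate independent quadratic extensions. Thus [K:Q] = 4 and Gal(K/Q) is generated by the two order-2 automorphisms sqrt(141) ↦ -sqrt(141) and sqrt(194) ↦ -sqrt(194), giving V_4.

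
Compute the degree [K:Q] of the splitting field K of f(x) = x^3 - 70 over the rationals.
[K:Q] = 6

x^3 - 70 has one real root r = 70^(1/3) and two complex roots r*zeta_3, r*zeta_3^2 where zeta_3 = e^(2*pi*i/3). The splitting field is Q(r, zeta_3). [Q(r):Q] = 3 and [Q(zeta_3):Q] = 2 with gcd = 1, so [Q(r, zeta_3):Q] = 3 * 2 = 6.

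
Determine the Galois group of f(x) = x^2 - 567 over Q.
Gal(K/Q) = Z/2Z (cyclic of order 2)

x^2 - 567 is irreducible over Q since 567 is not a rational square. The splitting field Q(sqrt(567)) has degree 2 over Q, and its unique nontrivial automorphism is sqrt(567) ↦ -sqrt(567). Hence Gal(Q(sqrt(567))/Q) = Z/2Z.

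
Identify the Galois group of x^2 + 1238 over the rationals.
Gal(K/Q) = Z/2Z (cyclic of order 2)

x^2 + 1238 is irreducible over Q since -1238 is not a rational square. The splitting field Q(sqrt(-1238)) has degree 2 over Q, and its unique nontrivial automorphism is sqrt(-1238) ↦ -sqrt(-1238). Hence Gal(Q(sqrt(-1238))/Q) = Z/2Z.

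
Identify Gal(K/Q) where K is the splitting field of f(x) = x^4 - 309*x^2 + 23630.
Gal(K/Q) = V_4 (Klein four-group, Z/2Z × Z/2Z)

f factors as (x^2 - 170)(x^2 - 139), so the splitting field is K = Q(sqrt(170), sqrt(139)). The elements 170, 139, 23630 are all non-squares in Q, so sqrt(170) and sqrt(139) generate independent quadratic extensions. Thus [K:Q] = 4 and Gal(K/Q) is generated by the two order-2 automorphisms sqrt(170) ↦ -sqrt(170) and sqrt(139) ↦ -sqrt(139), giving V_4.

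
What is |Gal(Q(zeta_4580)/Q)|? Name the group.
|Gal(Q(zeta_4580)/Q)| = phi(4580) = 1824; group ≅ (Z/4580Z)^* ≅ Z/2Z × Z/4Z × Z/228Z

The n-th cyclotomic polynomial Φ_4580(x) is the minimal polynomial of zeta_4580 over Q and has degree phi(4580) = 1824. So Q(zeta_4580) is a degree-1824 Galois extension with Galois group (Z/4580Z)^*. By CRT, (Z/4580Z)^* ≅ (Z/4Z)^* × (Z/5Z)^* × (Z/229Z)^*. Each prime-power unit group is (Z/4Z)^* ≅ Z/2Z; (Z/5Z)^* ≅ Z/4Z; (Z/229Z)^* ≅ Z/228Z. Hence Gal(Q(zeta_4580)/Q) ≅ Z/2Z × Z/4Z × Z/228Z.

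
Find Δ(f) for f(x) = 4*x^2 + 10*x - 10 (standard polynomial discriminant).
Δ = 260

For a quadratic a x^2 + b x + c the discriminant is Δ = b^2 - 4ac = (10)^2 - 4*(4)*(-10) = 100 - (-160) = 260.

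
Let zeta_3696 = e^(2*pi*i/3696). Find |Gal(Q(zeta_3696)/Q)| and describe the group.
|Gal(Q(zeta_3696)/Q)| = phi(3696) = 960; group ≅ (Z/3696Z)^* ≅ Z/2Z × Z/2Z × Z/4Z × Z/6Z × Z/10Z

The n-th cyclotomic polynomial Φ_3696(x) is the minimal polynomial of zeta_3696 over Q and has degree phi(3696) = 960. So Q(zeta_3696) is a degree-960 Galois extension with Galois group (Z/3696Z)^*. By CRT, (Z/3696Z)^* ≅ (Z/16Z)^* × (Z/3Z)^* × (Z/7Z)^* × (Z/11Z)^*. Each prime-power unit group is (Z/16Z)^* ≅ Z/2Z × Z/4Z; (Z/3Z)^* ≅ Z/2Z; (Z/7Z)^* ≅ Z/6Z; (Z/11Z)^* ≅ Z/10Z. Hence Gal(Q(zeta_3696)/Q) ≅ Z/2Z × Z/2Z × Z/4Z × Z/6Z × Z/10Z.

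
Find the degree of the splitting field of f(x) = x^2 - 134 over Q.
[K:Q] = 2

The polynomial x^2 - 134 is irreducible over Q since 134 is not a perfect square. Its splitting field is Q(sqrt(134)), which has degree 2 over Q.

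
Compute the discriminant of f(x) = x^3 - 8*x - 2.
Δ = 1940

For a depressed cubic x^3 + p x + q the discriminant is Δ = -4 p^3 - 27 q^2 = -4*(-8)^3 - 27*(-2)^2 = 2048 - 108 = 1940.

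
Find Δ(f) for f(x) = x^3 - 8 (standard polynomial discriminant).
Δ = -1728

For a depressed cubic x^3 + p x + q the discriminant is Δ = -4 p^3 - 27 q^2 = -4*(0)^3 - 27*(-8)^2 = 0 - 1728 = -1728.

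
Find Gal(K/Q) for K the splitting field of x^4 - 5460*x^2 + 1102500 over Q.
Gal(K/Q) = Z/2Z (cyclic of order 2)

f factors as (x^2 - 5250)(x^2 - 210), so the splitting field is K = Q(sqrt(5250), sqrt(210)). The squarefree part of 5250 is 210 and the squarefree part of 210 is also 210, so sqrt(5250) and sqrt(210) are both rational multiples of sqrt(210). Hence Q(sqrt(5250)) = Q(sqrt(210)) = Q(sqrt(210)), and the splitting field collapses to a single degree-2 extension with Galois group Z/2Z.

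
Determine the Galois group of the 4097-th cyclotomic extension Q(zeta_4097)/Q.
|Gal(Q(zeta_4097)/Q)| = phi(4097) = 3840; group ≅ (Z/4097Z)^* ≅ Z/16Z × Z/240Z

The n-th cyclotomic polynomial Φ_4097(x) is the minimal polynomial of zeta_4097 over Q and has degree phi(4097) = 3840. So Q(zeta_4097) is a degree-3840 Galois extension with Galois group (Z/4097Z)^*. By CRT, (Z/4097Z)^* ≅ (Z/17Z)^* × (Z/241Z)^*. Each prime-power unit group is (Z/17Z)^* ≅ Z/16Z; (Z/241Z)^* ≅ Z/240Z. Hence Gal(Q(zeta_4097)/Q) ≅ Z/16Z × Z/240Z.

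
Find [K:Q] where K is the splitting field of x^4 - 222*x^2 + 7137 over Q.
[K:Q] = 4

f factors as (x^2 - 183)(x^2 - 39); the splitting field is K = Q(sqrt(183), sqrt(39)). Since 183, 39, and 7137 are all non-squares in Q, the three subfields Q(sqrt(183)), Q(sqrt(39)), Q(sqrt(7137)) are distinct degree-2 extensions, so [K:Q] = 4 (Klein four Galois group).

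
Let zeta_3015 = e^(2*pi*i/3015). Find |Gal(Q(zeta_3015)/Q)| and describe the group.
|Gal(Q(zeta_3015)/Q)| = phi(3015) = 1584; group ≅ (Z/3015Z)^* ≅ Z/4Z × Z/6Z × Z/66Z

The n-th cyclotomic polynomial Φ_3015(x) is the minimal polynomial of zeta_3015 over Q and has degree phi(3015) = 1584. So Q(zeta_3015) is a degree-1584 Galois extension with Galois group (Z/3015Z)^*. By CRT, (Z/3015Z)^* ≅ (Z/9Z)^* × (Z/5Z)^* × (Z/67Z)^*. Each prime-power unit group is (Z/9Z)^* ≅ Z/6Z; (Z/5Z)^* ≅ Z/4Z; (Z/67Z)^* ≅ Z/66Z. Hence Gal(Q(zeta_3015)/Q) ≅ Z/4Z × Z/6Z × Z/66Z.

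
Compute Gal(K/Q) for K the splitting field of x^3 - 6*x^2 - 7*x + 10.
Gal(K/Q) = S_3 (symmetric group of order 6)

Compute the discriminant of x^3 + (-6)*x^2 + (-7)*x + (10): Δ = 16636. Since Δ is not a rational square, the Galois group is not contained in A_3; it must be the full S_3 (irreducibility of the cubic rules out anything smaller).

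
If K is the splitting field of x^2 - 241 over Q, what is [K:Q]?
[K:Q] = 2

The polynomial x^2 - 241 is irreducible over Q since 241 is not a perfect square. Its splitting field is Q(sqrt(241)), which has degree 2 over Q.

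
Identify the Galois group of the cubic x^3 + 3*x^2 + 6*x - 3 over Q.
Gal(K/Q) = S_3 (symmetric group of order 6)

Compute the discriminant of x^3 + (3)*x^2 + (6)*x + (-3): Δ = -1431. Since Δ is not a rational square, the Galois group is not contained in A_3; it must be the full S_3 (irreducibility of the cubic rules out anything smaller).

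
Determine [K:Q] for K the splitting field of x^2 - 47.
[K:Q] = 2

The polynomial x^2 - 47 is irreducible over Q since 47 is not a perfect square. Its splitting field is Q(sqrt(47)), which has degree 2 over Q.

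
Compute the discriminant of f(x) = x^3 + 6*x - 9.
Δ = -3051

For a depressed cubic x^3 + p x + q the discriminant is Δ = -4 p^3 - 27 q^2 = -4*(6)^3 - 27*(-9)^2 = -864 - 2187 = -3051.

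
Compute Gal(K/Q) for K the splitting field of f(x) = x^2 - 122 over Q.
Gal(K/Q) = Z/2Z (cyclic of order 2)

x^2 - 122 is irreducible over Q since 122 is not a rational square. The splitting field Q(sqrt(122)) has degree 2 over Q, and its unique nontrivial automorphism is sqrt(122) ↦ -sqrt(122). Hence Gal(Q(sqrt(122))/Q) = Z/2Z.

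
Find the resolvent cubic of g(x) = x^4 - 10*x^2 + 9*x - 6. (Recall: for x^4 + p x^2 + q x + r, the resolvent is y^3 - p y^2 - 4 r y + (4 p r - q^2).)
h(y) = y^3 + 10*y^2 + 24*y + 159

Identify coefficients: p = -10, q = 9, r = -6.
Plug into h(y) = y^3 - p y^2 - 4 r y + (4 p r - q^2):
  h(y) = y^3 - (-10) y^2 - 4*(-6) y + (4*(-10)*(-6) - (9)^2)
       = y^3 + (10) y^2 + (24) y + (159).
Simplifying: h(y) = y^3 + 10*y^2 + 24*y + 159.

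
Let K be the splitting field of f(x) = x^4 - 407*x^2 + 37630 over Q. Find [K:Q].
[K:Q] = 4

f factors as (x^2 - 265)(x^2 - 142); the splitting field is K = Q(sqrt(265), sqrt(142)). Since 265, 142, and 37630 are all non-squares in Q, the three subfields Q(sqrt(265)), Q(sqrt(142)), Q(sqrt(37630)) are distinct degree-2 extensions, so [K:Q] = 4 (Klein four Galois group).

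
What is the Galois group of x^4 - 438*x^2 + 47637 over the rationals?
Gal(K/Q) = V_4 (Klein four-group, Z/2Z × Z/2Z)

f factors as (x^2 - 237)(x^2 - 201), so the splitting field is K = Q(sqrt(237), sqrt(201)). The elements 237, 201, 47637 are all non-squares in Q, so sqrt(237) and sqrt(201) generate independent quadratic extensions. Thus [K:Q] = 4 and Gal(K/Q) is generated by the two order-2 automorphisms sqrt(237) ↦ -sqrt(237) and sqrt(201) ↦ -sqrt(201), giving V_4.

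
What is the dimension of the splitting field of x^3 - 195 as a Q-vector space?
[K:Q] = 6

x^3 - 195 has one real root r = 195^(1/3) and two complex roots r*zeta_3, r*zeta_3^2 where zeta_3 = e^(2*pi*i/3). The splitting field is Q(r, zeta_3). [Q(r):Q] = 3 and [Q(zeta_3):Q] = 2 with gcd = 1, so [Q(r, zeta_3):Q] = 3 * 2 = 6.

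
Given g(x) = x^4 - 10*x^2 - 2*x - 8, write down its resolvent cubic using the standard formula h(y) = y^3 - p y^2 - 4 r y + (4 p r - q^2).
h(y) = y^3 + 10*y^2 + 32*y + 316

Identify coefficients: p = -10, q = -2, r = -8.
Plug into h(y) = y^3 - p y^2 - 4 r y + (4 p r - q^2):
  h(y) = y^3 - (-10) y^2 - 4*(-8) y + (4*(-10)*(-8) - (-2)^2)
       = y^3 + (10) y^2 + (32) y + (316).
Simplifying: h(y) = y^3 + 10*y^2 + 32*y + 316.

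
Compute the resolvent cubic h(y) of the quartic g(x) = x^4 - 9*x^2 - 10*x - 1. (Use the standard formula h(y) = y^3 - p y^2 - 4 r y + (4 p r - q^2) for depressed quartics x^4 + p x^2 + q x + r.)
h(y) = y^3 + 9*y^2 + 4*y - 64

Identify coefficients: p = -9, q = -10, r = -1.
Plug into h(y) = y^3 - p y^2 - 4 r y + (4 p r - q^2):
  h(y) = y^3 - (-9) y^2 - 4*(-1) y + (4*(-9)*(-1) - (-10)^2)
       = y^3 + (9) y^2 + (4) y + (-64).
Simplifying: h(y) = y^3 + 9*y^2 + 4*y - 64.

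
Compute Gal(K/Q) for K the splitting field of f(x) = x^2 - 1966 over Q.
Gal(K/Q) = Z/2Z (cyclic of order 2)

x^2 - 1966 is irreducible over Q since 1966 is not a rational square. The splitting field Q(sqrt(1966)) has degree 2 over Q, and its unique nontrivial automorphism is sqrt(1966) ↦ -sqrt(1966). Hence Gal(Q(sqrt(1966))/Q) = Z/2Z.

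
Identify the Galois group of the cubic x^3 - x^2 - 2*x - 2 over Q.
Gal(K/Q) = S_3 (symmetric group of order 6)

Compute the discriminant of x^3 + (-1)*x^2 + (-2)*x + (-2): Δ = -152. Since Δ is not a rational square, the Galois group is not contained in A_3; it must be the full S_3 (irreducibility of the cubic rules out anything smaller).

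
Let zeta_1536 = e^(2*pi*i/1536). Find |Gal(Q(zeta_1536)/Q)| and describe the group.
|Gal(Q(zeta_1536)/Q)| = phi(1536) = 512; group ≅ (Z/1536Z)^* ≅ Z/2Z × Z/2Z × Z/128Z

The n-th cyclotomic polynomial Φ_1536(x) is the minimal polynomial of zeta_1536 over Q and has degree phi(1536) = 512. So Q(zeta_1536) is a degree-512 Galois extension with Galois group (Z/1536Z)^*. By CRT, (Z/1536Z)^* ≅ (Z/512Z)^* × (Z/3Z)^*. Each prime-power unit group is (Z/512Z)^* ≅ Z/2Z × Z/128Z; (Z/3Z)^* ≅ Z/2Z. Hence Gal(Q(zeta_1536)/Q) ≅ Z/2Z × Z/2Z × Z/128Z.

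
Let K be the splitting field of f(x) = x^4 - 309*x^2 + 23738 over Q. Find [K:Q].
[K:Q] = 4

f factors as (x^2 - 143)(x^2 - 166); the splitting field is K = Q(sqrt(143), sqrt(166)). Since 143, 166, and 23738 are all non-squares in Q, the three subfields Q(sqrt(143)), Q(sqrt(166)), Q(sqrt(23738)) are distinct degree-2 extensions, so [K:Q] = 4 (Klein four Galois group).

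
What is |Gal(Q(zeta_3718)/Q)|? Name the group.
|Gal(Q(zeta_3718)/Q)| = phi(3718) = 1560; group ≅ (Z/3718Z)^* ≅ Z/10Z × Z/156Z

The n-th cyclotomic polynomial Φ_3718(x) is the minimal polynomial of zeta_3718 over Q and has degree phi(3718) = 1560. So Q(zeta_3718) is a degree-1560 Galois extension with Galois group (Z/3718Z)^*. By CRT, (Z/3718Z)^* ≅ (Z/2Z)^* × (Z/11Z)^* × (Z/169Z)^*. Each prime-power unit group is (Z/2Z)^* ≅ trivial group (order 1); (Z/11Z)^* ≅ Z/10Z; (Z/169Z)^* ≅ Z/156Z. Hence Gal(Q(zeta_3718)/Q) ≅ Z/10Z × Z/156Z.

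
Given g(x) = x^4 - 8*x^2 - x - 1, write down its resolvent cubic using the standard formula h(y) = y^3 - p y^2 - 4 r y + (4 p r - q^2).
h(y) = y^3 + 8*y^2 + 4*y + 31

Identify coefficients: p = -8, q = -1, r = -1.
Plug into h(y) = y^3 - p y^2 - 4 r y + (4 p r - q^2):
  h(y) = y^3 - (-8) y^2 - 4*(-1) y + (4*(-8)*(-1) - (-1)^2)
       = y^3 + (8) y^2 + (4) y + (31).
Simplifying: h(y) = y^3 + 8*y^2 + 4*y + 31.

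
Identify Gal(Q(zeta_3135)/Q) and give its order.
|Gal(Q(zeta_3135)/Q)| = phi(3135) = 1440; group ≅ (Z/3135Z)^* ≅ Z/2Z × Z/4Z × Z/10Z × Z/18Z

The n-th cyclotomic polynomial Φ_3135(x) is the minimal polynomial of zeta_3135 over Q and has degree phi(3135) = 1440. So Q(zeta_3135) is a degree-1440 Galois extension with Galois group (Z/3135Z)^*. By CRT, (Z/3135Z)^* ≅ (Z/3Z)^* × (Z/5Z)^* × (Z/11Z)^* × (Z/19Z)^*. Each prime-power unit group is (Z/3Z)^* ≅ Z/2Z; (Z/5Z)^* ≅ Z/4Z; (Z/11Z)^* ≅ Z/10Z; (Z/19Z)^* ≅ Z/18Z. Hence Gal(Q(zeta_3135)/Q) ≅ Z/2Z × Z/4Z × Z/10Z × Z/18Z.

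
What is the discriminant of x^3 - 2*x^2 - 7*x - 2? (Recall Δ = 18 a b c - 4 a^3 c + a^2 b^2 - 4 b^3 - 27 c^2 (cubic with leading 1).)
Δ = 892

For x^3 + a x^2 + b x + c the discriminant is Δ = 18 a b c - 4 a^3 c + a^2 b^2 - 4 b^3 - 27 c^2.
Plug a = -2, b = -7, c = -2:
  18*(-2)*(-7)*(-2) - 4*(-2)^3*(-2) + (-2)^2*(-7)^2 - 4*(-7)^3 - 27*(-2)^2
  = -504 + (-64) + 196 + (1372) + (-108)
  = 892.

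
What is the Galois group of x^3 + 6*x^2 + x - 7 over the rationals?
Gal(K/Q) = S_3 (symmetric group of order 6)

Compute the discriminant of x^3 + (6)*x^2 + (1)*x + (-7): Δ = 4001. Since Δ is not a rational square, the Galois group is not contained in A_3; it must be the full S_3 (irreducibility of the cubic rules out anything smaller).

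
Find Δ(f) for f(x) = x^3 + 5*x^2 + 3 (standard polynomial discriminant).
Δ = -1743

For x^3 + a x^2 + b x + c the discriminant is Δ = 18 a b c - 4 a^3 c + a^2 b^2 - 4 b^3 - 27 c^2.
Plug a = 5, b = 0, c = 3:
  18*(5)*(0)*(3) - 4*(5)^3*(3) + (5)^2*(0)^2 - 4*(0)^3 - 27*(3)^2
  = 0 + (-1500) + 0 + (0) + (-243)
  = -1743.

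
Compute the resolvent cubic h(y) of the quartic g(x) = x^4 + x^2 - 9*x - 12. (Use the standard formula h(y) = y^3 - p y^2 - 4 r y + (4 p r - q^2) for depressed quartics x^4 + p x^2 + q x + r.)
h(y) = y^3 - y^2 + 48*y - 129

Identify coefficients: p = 1, q = -9, r = -12.
Plug into h(y) = y^3 - p y^2 - 4 r y + (4 p r - q^2):
  h(y) = y^3 - (1) y^2 - 4*(-12) y + (4*(1)*(-12) - (-9)^2)
       = y^3 + (-1) y^2 + (48) y + (-129).
Simplifying: h(y) = y^3 - y^2 + 48*y - 129.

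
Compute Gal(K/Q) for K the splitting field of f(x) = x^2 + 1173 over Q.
Gal(K/Q) = Z/2Z (cyclic of order 2)

x^2 + 1173 is irreducible over Q since -1173 is not a rational square. The splitting field Q(sqrt(-1173)) has degree 2 over Q, and its unique nontrivial automorphism is sqrt(-1173) ↦ -sqrt(-1173). Hence Gal(Q(sqrt(-1173))/Q) = Z/2Z.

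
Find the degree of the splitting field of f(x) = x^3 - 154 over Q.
[K:Q] = 6

x^3 - 154 has one real root r = 154^(1/3) and two complex roots r*zeta_3, r*zeta_3^2 where zeta_3 = e^(2*pi*i/3). The splitting field is Q(r, zeta_3). [Q(r):Q] = 3 and [Q(zeta_3):Q] = 2 with gcd = 1, so [Q(r, zeta_3):Q] = 3 * 2 = 6.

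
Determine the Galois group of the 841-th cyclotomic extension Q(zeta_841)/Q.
|Gal(Q(zeta_841)/Q)| = phi(841) = 812; group ≅ (Z/841Z)^* ≅ Z/812Z

The n-th cyclotomic polynomial Φ_841(x) is the minimal polynomial of zeta_841 over Q and has degree phi(841) = 812. So Q(zeta_841) is a degree-812 Galois extension with Galois group (Z/841Z)^*. (Z/841Z)^* is cyclic since 841 is an odd prime power (or 4). Hence Gal(Q(zeta_841)/Q) ≅ Z/812Z.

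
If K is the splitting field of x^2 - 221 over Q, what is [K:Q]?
[K:Q] = 2

The polynomial x^2 - 221 is irreducible over Q since 221 is not a perfect square. Its splitting field is Q(sqrt(221)), which has degree 2 over Q.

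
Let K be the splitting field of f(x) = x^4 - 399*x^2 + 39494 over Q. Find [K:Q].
[K:Q] = 4

f factors as (x^2 - 217)(x^2 - 182); the splitting field is K = Q(sqrt(217), sqrt(182)). Since 217, 182, and 39494 are all non-squares in Q, the three subfields Q(sqrt(217)), Q(sqrt(182)), Q(sqrt(39494)) are distinct degree-2 extensions, so [K:Q] = 4 (Klein four Galois group).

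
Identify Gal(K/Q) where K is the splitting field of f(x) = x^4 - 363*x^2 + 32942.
Gal(K/Q) = V_4 (Klein four-group, Z/2Z × Z/2Z)

f factors as (x^2 - 181)(x^2 - 182), so the splitting field is K = Q(sqrt(181), sqrt(182)). The elements 181, 182, 32942 are all non-squares in Q, so sqrt(181) and sqrt(182) generate independent quadratic extensions. Thus [K:Q] = 4 and Gal(K/Q) is generated by the two order-2 automorphisms sqrt(181) ↦ -sqrt(181) and sqrt(182) ↦ -sqrt(182), giving V_4.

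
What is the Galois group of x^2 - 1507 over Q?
Gal(K/Q) = Z/2Z (cyclic of order 2)

x^2 - 1507 is irreducible over Q since 1507 is not a rational square. The splitting field Q(sqrt(1507)) has degree 2 over Q, and its unique nontrivial automorphism is sqrt(1507) ↦ -sqrt(1507). Hence Gal(Q(sqrt(1507))/Q) = Z/2Z.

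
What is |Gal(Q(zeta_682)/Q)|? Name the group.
|Gal(Q(zeta_682)/Q)| = phi(682) = 300; group ≅ (Z/682Z)^* ≅ Z/10Z × Z/30Z

The n-th cyclotomic polynomial Φ_682(x) is the minimal polynomial of zeta_682 over Q and has degree phi(682) = 300. So Q(zeta_682) is a degree-300 Galois extension with Galois group (Z/682Z)^*. By CRT, (Z/682Z)^* ≅ (Z/2Z)^* × (Z/11Z)^* × (Z/31Z)^*. Each prime-power unit group is (Z/2Z)^* ≅ trivial group (order 1); (Z/11Z)^* ≅ Z/10Z; (Z/31Z)^* ≅ Z/30Z. Hence Gal(Q(zeta_682)/Q) ≅ Z/10Z × Z/30Z.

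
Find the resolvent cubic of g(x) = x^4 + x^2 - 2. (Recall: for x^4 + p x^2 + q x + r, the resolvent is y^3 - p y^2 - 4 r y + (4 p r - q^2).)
h(y) = y^3 - y^2 + 8*y - 8

Identify coefficients: p = 1, q = 0, r = -2.
Plug into h(y) = y^3 - p y^2 - 4 r y + (4 p r - q^2):
  h(y) = y^3 - (1) y^2 - 4*(-2) y + (4*(1)*(-2) - (0)^2)
       = y^3 + (-1) y^2 + (8) y + (-8).
Simplifying: h(y) = y^3 - y^2 + 8*y - 8.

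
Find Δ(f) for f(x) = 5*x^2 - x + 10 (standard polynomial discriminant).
Δ = -199

For a quadratic a x^2 + b x + c the discriminant is Δ = b^2 - 4ac = (-1)^2 - 4*(5)*(10) = 1 - (200) = -199.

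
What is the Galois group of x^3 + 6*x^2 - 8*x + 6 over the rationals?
Gal(K/Q) = S_3 (symmetric group of order 6)

Compute the discriminant of x^3 + (6)*x^2 + (-8)*x + (6): Δ = -6988. Since Δ is not a rational square, the Galois group is not contained in A_3; it must be the full S_3 (irreducibility of the cubic rules out anything smaller).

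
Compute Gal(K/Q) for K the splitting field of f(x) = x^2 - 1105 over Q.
Gal(K/Q) = Z/2Z (cyclic of order 2)

x^2 - 1105 is irreducible over Q since 1105 is not a rational square. The splitting field Q(sqrt(1105)) has degree 2 over Q, and its unique nontrivial automorphism is sqrt(1105) ↦ -sqrt(1105). Hence Gal(Q(sqrt(1105))/Q) = Z/2Z.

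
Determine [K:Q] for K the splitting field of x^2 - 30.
[K:Q] = 2

The polynomial x^2 - 30 is irreducible over Q since 30 is not a perfect square. Its splitting field is Q(sqrt(30)), which has degree 2 over Q.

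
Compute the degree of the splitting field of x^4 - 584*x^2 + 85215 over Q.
[K:Q] = 4

f factors as (x^2 - 285)(x^2 - 299); the splitting field is K = Q(sqrt(285), sqrt(299)). Since 285, 299, and 85215 are all non-squares in Q, the three subfields Q(sqrt(285)), Q(sqrt(299)), Q(sqrt(85215)) are distinct degree-2 extensions, so [K:Q] = 4 (Klein four Galois group).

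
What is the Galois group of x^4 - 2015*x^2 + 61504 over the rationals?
Gal(K/Q) = Z/2Z (cyclic of order 2)

f factors as (x^2 - 1984)(x^2 - 31), so the splitting field is K = Q(sqrt(1984), sqrt(31)). The squarefree part of 1984 is 31 and the squarefree part of 31 is also 31, so sqrt(1984) and sqrt(31) are both rational multiples of sqrt(31). Hence Q(sqrt(1984)) = Q(sqrt(31)) = Q(sqrt(31)), and the splitting field collapses to a single degree-2 extension with Galois group Z/2Z.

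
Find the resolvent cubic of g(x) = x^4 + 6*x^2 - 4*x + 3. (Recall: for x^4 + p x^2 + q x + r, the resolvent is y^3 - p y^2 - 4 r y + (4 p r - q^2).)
h(y) = y^3 - 6*y^2 - 12*y + 56

Identify coefficients: p = 6, q = -4, r = 3.
Plug into h(y) = y^3 - p y^2 - 4 r y + (4 p r - q^2):
  h(y) = y^3 - (6) y^2 - 4*(3) y + (4*(6)*(3) - (-4)^2)
       = y^3 + (-6) y^2 + (-12) y + (56).
Simplifying: h(y) = y^3 - 6*y^2 - 12*y + 56.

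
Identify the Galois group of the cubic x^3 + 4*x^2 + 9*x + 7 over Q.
Gal(K/Q) = S_3 (symmetric group of order 6)

Compute the discriminant of x^3 + (4)*x^2 + (9)*x + (7): Δ = -199. Since Δ is not a rational square, the Galois group is not contained in A_3; it must be the full S_3 (irreducibility of the cubic rules out anything smaller).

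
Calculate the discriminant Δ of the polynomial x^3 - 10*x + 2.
Δ = 3892

For a depressed cubic x^3 + p x + q the discriminant is Δ = -4 p^3 - 27 q^2 = -4*(-10)^3 - 27*(2)^2 = 4000 - 108 = 3892.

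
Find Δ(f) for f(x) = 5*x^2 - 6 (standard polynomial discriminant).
Δ = 120

For a quadratic a x^2 + b x + c the discriminant is Δ = b^2 - 4ac = (0)^2 - 4*(5)*(-6) = 0 - (-120) = 120.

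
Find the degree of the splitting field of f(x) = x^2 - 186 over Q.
[K:Q] = 2

The polynomial x^2 - 186 is irreducible over Q since 186 is not a perfect square. Its splitting field is Q(sqrt(186)), which has degree 2 over Q.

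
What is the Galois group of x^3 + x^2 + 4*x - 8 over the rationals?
Gal(K/Q) = S_3 (symmetric group of order 6)

Compute the discriminant of x^3 + (1)*x^2 + (4)*x + (-8): Δ = -2512. Since Δ is not a rational square, the Galois group is not contained in A_3; it must be the full S_3 (irreducibility of the cubic rules out anything smaller).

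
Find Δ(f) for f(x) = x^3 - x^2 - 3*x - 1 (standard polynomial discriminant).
Δ = 32

For x^3 + a x^2 + b x + c the discriminant is Δ = 18 a b c - 4 a^3 c + a^2 b^2 - 4 b^3 - 27 c^2.
Plug a = -1, b = -3, c = -1:
  18*(-1)*(-3)*(-1) - 4*(-1)^3*(-1) + (-1)^2*(-3)^2 - 4*(-3)^3 - 27*(-1)^2
  = -54 + (-4) + 9 + (108) + (-27)
  = 32.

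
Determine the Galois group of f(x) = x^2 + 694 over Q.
Gal(K/Q) = Z/2Z (cyclic of order 2)

x^2 + 694 is irreducible over Q since -694 is not a rational square. The splitting field Q(sqrt(-694)) has degree 2 over Q, and its unique nontrivial automorphism is sqrt(-694) ↦ -sqrt(-694). Hence Gal(Q(sqrt(-694))/Q) = Z/2Z.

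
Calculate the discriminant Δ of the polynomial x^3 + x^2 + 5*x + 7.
Δ = -1196

For x^3 + a x^2 + b x + c the discriminant is Δ = 18 a b c - 4 a^3 c + a^2 b^2 - 4 b^3 - 27 c^2.
Plug a = 1, b = 5, c = 7:
  18*(1)*(5)*(7) - 4*(1)^3*(7) + (1)^2*(5)^2 - 4*(5)^3 - 27*(7)^2
  = 630 + (-28) + 25 + (-500) + (-1323)
  = -1196.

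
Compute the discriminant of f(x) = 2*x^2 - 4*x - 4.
Δ = 48

For a quadratic a x^2 + b x + c the discriminant is Δ = b^2 - 4ac = (-4)^2 - 4*(2)*(-4) = 16 - (-32) = 48.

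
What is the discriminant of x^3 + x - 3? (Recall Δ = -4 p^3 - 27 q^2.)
Δ = -247

For a depressed cubic x^3 + p x + q the discriminant is Δ = -4 p^3 - 27 q^2 = -4*(1)^3 - 27*(-3)^2 = -4 - 243 = -247.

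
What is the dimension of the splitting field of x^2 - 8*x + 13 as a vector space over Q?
[K:Q] = 2

The discriminant of x^2 + (-8)*x + (13) is b^2 - 4c = 64 - (52) = 12. Since 12 is not a perfect square in Q, the polynomial is irreducible over Q. Its two roots generate a degree-2 extension, so [K:Q] = 2.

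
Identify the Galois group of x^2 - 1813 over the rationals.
Gal(K/Q) = Z/2Z (cyclic of order 2)

x^2 - 1813 is irreducible over Q since 1813 is not a rational square. The splitting field Q(sqrt(1813)) has degree 2 over Q, and its unique nontrivial automorphism is sqrt(1813) ↦ -sqrt(1813). Hence Gal(Q(sqrt(1813))/Q) = Z/2Z.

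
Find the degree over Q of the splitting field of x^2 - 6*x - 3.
[K:Q] = 2

The discriminant of x^2 + (-6)*x + (-3) is b^2 - 4c = 36 - (-12) = 48. Since 48 is not a perfect square in Q, the polynomial is irreducible over Q. Its two roots generate a degree-2 extension, so [K:Q] = 2.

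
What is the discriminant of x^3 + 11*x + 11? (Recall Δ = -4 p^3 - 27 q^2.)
Δ = -8591

For a depressed cubic x^3 + p x + q the discriminant is Δ = -4 p^3 - 27 q^2 = -4*(11)^3 - 27*(11)^2 = -5324 - 3267 = -8591.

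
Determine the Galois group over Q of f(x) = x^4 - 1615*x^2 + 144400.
Gal(K/Q) = Z/2Z (cyclic of order 2)

f factors as (x^2 - 1520)(x^2 - 95), so the splitting field is K = Q(sqrt(1520), sqrt(95)). The squarefree part of 1520 is 95 and the squarefree part of 95 is also 95, so sqrt(1520) and sqrt(95) are both rational multiples of sqrt(95). Hence Q(sqrt(1520)) = Q(sqrt(95)) = Q(sqrt(95)), and the splitting field collapses to a single degree-2 extension with Galois group Z/2Z.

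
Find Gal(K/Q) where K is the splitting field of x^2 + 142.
Gal(K/Q) = Z/2Z (cyclic of order 2)

x^2 + 142 is irreducible over Q since -142 is not a rational square. The splitting field Q(sqrt(-142)) has degree 2 over Q, and its unique nontrivial automorphism is sqrt(-142) ↦ -sqrt(-142). Hence Gal(Q(sqrt(-142))/Q) = Z/2Z.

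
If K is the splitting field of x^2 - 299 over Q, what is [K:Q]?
[K:Q] = 2

The polynomial x^2 - 299 is irreducible over Q since 299 is not a perfect square. Its splitting field is Q(sqrt(299)), which has degree 2 over Q.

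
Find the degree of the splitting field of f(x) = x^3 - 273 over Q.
[K:Q] = 6

x^3 - 273 has one real root r = 273^(1/3) and two complex roots r*zeta_3, r*zeta_3^2 where zeta_3 = e^(2*pi*i/3). The splitting field is Q(r, zeta_3). [Q(r):Q] = 3 and [Q(zeta_3):Q] = 2 with gcd = 1, so [Q(r, zeta_3):Q] = 3 * 2 = 6.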